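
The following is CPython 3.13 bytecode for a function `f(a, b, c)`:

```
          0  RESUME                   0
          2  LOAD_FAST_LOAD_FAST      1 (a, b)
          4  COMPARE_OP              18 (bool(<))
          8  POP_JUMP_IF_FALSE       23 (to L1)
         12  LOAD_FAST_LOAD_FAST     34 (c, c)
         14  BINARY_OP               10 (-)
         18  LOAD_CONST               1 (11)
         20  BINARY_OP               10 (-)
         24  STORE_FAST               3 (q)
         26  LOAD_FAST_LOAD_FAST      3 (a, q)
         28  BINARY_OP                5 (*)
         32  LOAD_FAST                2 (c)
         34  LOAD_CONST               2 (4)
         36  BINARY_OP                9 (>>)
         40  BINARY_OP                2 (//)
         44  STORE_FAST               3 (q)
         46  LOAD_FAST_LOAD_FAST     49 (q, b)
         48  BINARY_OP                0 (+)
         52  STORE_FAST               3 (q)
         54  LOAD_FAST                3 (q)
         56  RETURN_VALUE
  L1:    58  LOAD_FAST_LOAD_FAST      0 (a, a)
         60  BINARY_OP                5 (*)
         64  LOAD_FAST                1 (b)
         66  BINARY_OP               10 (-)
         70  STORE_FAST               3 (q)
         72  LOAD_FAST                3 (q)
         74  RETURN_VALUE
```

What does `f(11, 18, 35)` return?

LOAD_FAST_LOAD_FAST a,b → push 11,18. Stack: [11, 18]
COMPARE_OP bool(<) → 11 vs 18 = True. Stack: [True]
POP_JUMP_IF_FALSE → pop True; no jump. Stack: []
LOAD_FAST_LOAD_FAST c,c → push 35,35. Stack: [35, 35]
BINARY_OP - → 35 - 35 = 0. Stack: [0]
LOAD_CONST → push 11. Stack: [0, 11]
BINARY_OP - → 0 - 11 = -11. Stack: [-11]
STORE_FAST q → q=-11. Stack: []
LOAD_FAST_LOAD_FAST a,q → push 11,-11. Stack: [11, -11]
BINARY_OP * → 11 * -11 = -121. Stack: [-121]
LOAD_FAST c → push 35. Stack: [-121, 35]
LOAD_CONST → push 4. Stack: [-121, 35, 4]
BINARY_OP >> → 35 >> 4 = 2. Stack: [-121, 2]
BINARY_OP // → -121 // 2 = -61. Stack: [-61]
STORE_FAST q → q=-61. Stack: []
LOAD_FAST_LOAD_FAST q,b → push -61,18. Stack: [-61, 18]
BINARY_OP + → -61 + 18 = -43. Stack: [-43]
STORE_FAST q → q=-43. Stack: []
LOAD_FAST q → push -43. Stack: [-43]
RETURN_VALUE → return -43.

-43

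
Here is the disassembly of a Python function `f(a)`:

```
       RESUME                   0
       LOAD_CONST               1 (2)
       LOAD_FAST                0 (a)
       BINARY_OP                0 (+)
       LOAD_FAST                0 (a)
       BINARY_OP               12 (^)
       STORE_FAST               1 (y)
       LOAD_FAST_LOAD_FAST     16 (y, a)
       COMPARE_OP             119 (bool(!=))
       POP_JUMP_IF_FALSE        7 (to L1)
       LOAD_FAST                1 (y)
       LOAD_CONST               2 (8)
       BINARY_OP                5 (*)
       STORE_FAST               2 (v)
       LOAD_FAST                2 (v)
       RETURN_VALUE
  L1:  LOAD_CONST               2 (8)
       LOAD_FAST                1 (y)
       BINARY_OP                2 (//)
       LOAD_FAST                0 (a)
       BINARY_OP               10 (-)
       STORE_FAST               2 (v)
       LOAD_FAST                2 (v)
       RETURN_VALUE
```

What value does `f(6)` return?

112

LOAD_CONST → push 2. Stack: [2]
LOAD_FAST a → push 6. Stack: [2, 6]
BINARY_OP + → 2 + 6 = 8. Stack: [8]
LOAD_FAST a → push 6. Stack: [8, 6]
BINARY_OP ^ → 8 ^ 6 = 14. Stack: [14]
STORE_FAST y → y=14. Stack: []
LOAD_FAST_LOAD_FAST y,a → push 14,6. Stack: [14, 6]
COMPARE_OP bool(!=) → 14 vs 6 = True. Stack: [True]
POP_JUMP_IF_FALSE → pop True; no jump. Stack: []
LOAD_FAST y → push 14. Stack: [14]
LOAD_CONST → push 8. Stack: [14, 8]
BINARY_OP * → 14 * 8 = 112. Stack: [112]
STORE_FAST v → v=112. Stack: []
LOAD_FAST v → push 112. Stack: [112]
RETURN_VALUE → return 112.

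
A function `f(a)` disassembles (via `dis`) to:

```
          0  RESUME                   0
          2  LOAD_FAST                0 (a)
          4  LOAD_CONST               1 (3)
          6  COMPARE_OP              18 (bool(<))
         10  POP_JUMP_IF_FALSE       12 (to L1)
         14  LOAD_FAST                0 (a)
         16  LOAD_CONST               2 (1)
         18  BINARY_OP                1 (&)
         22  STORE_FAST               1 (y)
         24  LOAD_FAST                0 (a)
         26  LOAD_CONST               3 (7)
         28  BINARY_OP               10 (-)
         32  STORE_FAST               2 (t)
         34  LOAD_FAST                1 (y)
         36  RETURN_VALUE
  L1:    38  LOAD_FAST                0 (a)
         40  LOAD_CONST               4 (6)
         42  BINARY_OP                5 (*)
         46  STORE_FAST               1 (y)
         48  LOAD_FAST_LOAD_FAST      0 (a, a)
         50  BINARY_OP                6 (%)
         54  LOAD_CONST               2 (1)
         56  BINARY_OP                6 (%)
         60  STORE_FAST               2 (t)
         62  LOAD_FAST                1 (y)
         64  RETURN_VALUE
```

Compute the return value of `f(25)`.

150

LOAD_FAST a → push 25. Stack: [25]
LOAD_CONST → push 3. Stack: [25, 3]
COMPARE_OP bool(<) → 25 vs 3 = False. Stack: [False]
POP_JUMP_IF_FALSE → pop False; jump. Stack: []
LOAD_FAST a → push 25. Stack: [25]
LOAD_CONST → push 6. Stack: [25, 6]
BINARY_OP * → 25 * 6 = 150. Stack: [150]
STORE_FAST y → y=150. Stack: []
LOAD_FAST_LOAD_FAST a,a → push 25,25. Stack: [25, 25]
BINARY_OP % → 25 % 25 = 0. Stack: [0]
LOAD_CONST → push 1. Stack: [0, 1]
BINARY_OP % → 0 % 1 = 0. Stack: [0]
STORE_FAST t → t=0. Stack: []
LOAD_FAST y → push 150. Stack: [150]
RETURN_VALUE → return 150.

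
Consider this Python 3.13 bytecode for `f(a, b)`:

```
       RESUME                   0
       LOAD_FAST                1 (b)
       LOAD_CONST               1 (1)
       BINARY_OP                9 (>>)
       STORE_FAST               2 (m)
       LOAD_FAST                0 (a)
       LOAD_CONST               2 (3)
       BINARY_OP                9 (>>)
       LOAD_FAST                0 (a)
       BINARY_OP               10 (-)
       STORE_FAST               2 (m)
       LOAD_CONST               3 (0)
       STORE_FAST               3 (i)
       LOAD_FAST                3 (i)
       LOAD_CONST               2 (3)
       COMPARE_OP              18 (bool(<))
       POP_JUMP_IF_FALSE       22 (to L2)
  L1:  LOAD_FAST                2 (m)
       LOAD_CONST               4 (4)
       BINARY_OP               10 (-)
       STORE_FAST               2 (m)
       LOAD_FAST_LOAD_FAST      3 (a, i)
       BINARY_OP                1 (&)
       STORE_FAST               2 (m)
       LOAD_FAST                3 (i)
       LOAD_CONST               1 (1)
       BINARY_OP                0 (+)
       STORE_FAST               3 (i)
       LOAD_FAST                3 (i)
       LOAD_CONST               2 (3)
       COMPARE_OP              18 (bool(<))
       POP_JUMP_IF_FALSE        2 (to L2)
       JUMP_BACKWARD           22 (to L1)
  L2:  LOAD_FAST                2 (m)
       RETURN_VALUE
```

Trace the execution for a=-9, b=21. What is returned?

2

LOAD_FAST b → push 21. Stack: [21]
LOAD_CONST → push 1. Stack: [21, 1]
BINARY_OP >> → 21 >> 1 = 10. Stack: [10]
STORE_FAST m → m=10. Stack: []
LOAD_FAST a → push -9. Stack: [-9]
LOAD_CONST → push 3. Stack: [-9, 3]
BINARY_OP >> → -9 >> 3 = -2. Stack: [-2]
LOAD_FAST a → push -9. Stack: [-2, -9]
BINARY_OP - → -2 - -9 = 7. Stack: [7]
STORE_FAST m → m=7. Stack: []
LOAD_CONST → push 0. Stack: [0]
STORE_FAST i → i=0. Stack: []
LOAD_FAST i → push 0. Stack: [0]
LOAD_CONST → push 3. Stack: [0, 3]
COMPARE_OP bool(<) → 0 vs 3 = True. Stack: [True]
POP_JUMP_IF_FALSE → pop True; no jump. Stack: []
LOAD_FAST m → push 7. Stack: [7]
LOAD_CONST → push 4. Stack: [7, 4]
BINARY_OP - → 7 - 4 = 3. Stack: [3]
STORE_FAST m → m=3. Stack: []
LOAD_FAST_LOAD_FAST a,i → push -9,0. Stack: [-9, 0]
BINARY_OP & → -9 & 0 = 0. Stack: [0]
STORE_FAST m → m=0. Stack: []
LOAD_FAST i → push 0. Stack: [0]
LOAD_CONST → push 1. Stack: [0, 1]
BINARY_OP + → 0 + 1 = 1. Stack: [1]
STORE_FAST i → i=1. Stack: []
LOAD_FAST i → push 1. Stack: [1]
LOAD_CONST → push 3. Stack: [1, 3]
COMPARE_OP bool(<) → 1 vs 3 = True. Stack: [True]
POP_JUMP_IF_FALSE → pop True; no jump. Stack: []
LOAD_FAST m → push 0. Stack: [0]
LOAD_CONST → push 4. Stack: [0, 4]
BINARY_OP - → 0 - 4 = -4. Stack: [-4]
STORE_FAST m → m=-4. Stack: []
LOAD_FAST_LOAD_FAST a,i → push -9,1. Stack: [-9, 1]
BINARY_OP & → -9 & 1 = 1. Stack: [1]
STORE_FAST m → m=1. Stack: []
LOAD_FAST i → push 1. Stack: [1]
LOAD_CONST → push 1. Stack: [1, 1]
BINARY_OP + → 1 + 1 = 2. Stack: [2]
STORE_FAST i → i=2. Stack: []
LOAD_FAST i → push 2. Stack: [2]
LOAD_CONST → push 3. Stack: [2, 3]
COMPARE_OP bool(<) → 2 vs 3 = True. Stack: [True]
POP_JUMP_IF_FALSE → pop True; no jump. Stack: []
LOAD_FAST m → push 1. Stack: [1]
LOAD_CONST → push 4. Stack: [1, 4]
BINARY_OP - → 1 - 4 = -3. Stack: [-3]
STORE_FAST m → m=-3. Stack: []
LOAD_FAST_LOAD_FAST a,i → push -9,2. Stack: [-9, 2]
BINARY_OP & → -9 & 2 = 2. Stack: [2]
STORE_FAST m → m=2. Stack: []
LOAD_FAST i → push 2. Stack: [2]
LOAD_CONST → push 1. Stack: [2, 1]
BINARY_OP + → 2 + 1 = 3. Stack: [3]
STORE_FAST i → i=3. Stack: []
LOAD_FAST i → push 3. Stack: [3]
LOAD_CONST → push 3. Stack: [3, 3]
COMPARE_OP bool(<) → 3 vs 3 = False. Stack: [False]
POP_JUMP_IF_FALSE → pop False; jump. Stack: []
LOAD_FAST m → push 2. Stack: [2]
RETURN_VALUE → return 2.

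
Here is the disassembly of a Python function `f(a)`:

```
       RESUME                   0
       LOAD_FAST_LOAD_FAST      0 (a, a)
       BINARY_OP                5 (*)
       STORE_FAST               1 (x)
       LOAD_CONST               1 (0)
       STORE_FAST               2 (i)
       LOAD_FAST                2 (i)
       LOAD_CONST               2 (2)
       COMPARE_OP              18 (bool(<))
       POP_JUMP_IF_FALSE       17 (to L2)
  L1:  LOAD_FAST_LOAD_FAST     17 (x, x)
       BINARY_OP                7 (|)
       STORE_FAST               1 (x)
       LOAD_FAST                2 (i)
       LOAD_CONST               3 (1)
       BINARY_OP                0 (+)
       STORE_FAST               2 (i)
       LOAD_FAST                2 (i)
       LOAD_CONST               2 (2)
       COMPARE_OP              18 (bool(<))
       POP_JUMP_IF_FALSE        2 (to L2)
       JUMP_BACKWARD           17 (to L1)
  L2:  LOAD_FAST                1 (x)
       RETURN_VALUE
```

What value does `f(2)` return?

LOAD_FAST_LOAD_FAST a,a → push 2,2. Stack: [2, 2]
BINARY_OP * → 2 * 2 = 4. Stack: [4]
STORE_FAST x → x=4. Stack: []
LOAD_CONST → push 0. Stack: [0]
STORE_FAST i → i=0. Stack: []
LOAD_FAST i → push 0. Stack: [0]
LOAD_CONST → push 2. Stack: [0, 2]
COMPARE_OP bool(<) → 0 vs 2 = True. Stack: [True]
POP_JUMP_IF_FALSE → pop True; no jump. Stack: []
LOAD_FAST_LOAD_FAST x,x → push 4,4. Stack: [4, 4]
BINARY_OP | → 4 | 4 = 4. Stack: [4]
STORE_FAST x → x=4. Stack: []
LOAD_FAST i → push 0. Stack: [0]
LOAD_CONST → push 1. Stack: [0, 1]
BINARY_OP + → 0 + 1 = 1. Stack: [1]
STORE_FAST i → i=1. Stack: []
LOAD_FAST i → push 1. Stack: [1]
LOAD_CONST → push 2. Stack: [1, 2]
COMPARE_OP bool(<) → 1 vs 2 = True. Stack: [True]
POP_JUMP_IF_FALSE → pop True; no jump. Stack: []
LOAD_FAST_LOAD_FAST x,x → push 4,4. Stack: [4, 4]
BINARY_OP | → 4 | 4 = 4. Stack: [4]
STORE_FAST x → x=4. Stack: []
LOAD_FAST i → push 1. Stack: [1]
LOAD_CONST → push 1. Stack: [1, 1]
BINARY_OP + → 1 + 1 = 2. Stack: [2]
STORE_FAST i → i=2. Stack: []
LOAD_FAST i → push 2. Stack: [2]
LOAD_CONST → push 2. Stack: [2, 2]
COMPARE_OP bool(<) → 2 vs 2 = False. Stack: [False]
POP_JUMP_IF_FALSE → pop False; jump. Stack: []
LOAD_FAST x → push 4. Stack: [4]
RETURN_VALUE → return 4.

4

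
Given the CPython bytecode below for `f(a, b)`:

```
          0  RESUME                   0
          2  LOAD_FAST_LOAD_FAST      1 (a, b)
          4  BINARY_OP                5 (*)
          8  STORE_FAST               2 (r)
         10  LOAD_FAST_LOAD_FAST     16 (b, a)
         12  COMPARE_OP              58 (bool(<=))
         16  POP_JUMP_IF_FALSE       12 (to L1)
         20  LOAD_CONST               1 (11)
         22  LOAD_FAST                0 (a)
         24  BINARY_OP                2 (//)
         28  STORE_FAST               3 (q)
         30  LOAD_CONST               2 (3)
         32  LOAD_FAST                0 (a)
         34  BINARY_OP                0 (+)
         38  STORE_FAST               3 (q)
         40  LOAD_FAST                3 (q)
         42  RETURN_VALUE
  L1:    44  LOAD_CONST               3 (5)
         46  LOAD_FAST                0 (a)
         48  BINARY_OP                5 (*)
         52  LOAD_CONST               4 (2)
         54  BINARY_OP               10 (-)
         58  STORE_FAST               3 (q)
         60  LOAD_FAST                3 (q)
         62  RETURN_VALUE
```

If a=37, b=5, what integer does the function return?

LOAD_FAST_LOAD_FAST a,b → push 37,5. Stack: [37, 5]
BINARY_OP * → 37 * 5 = 185. Stack: [185]
STORE_FAST r → r=185. Stack: []
LOAD_FAST_LOAD_FAST b,a → push 5,37. Stack: [5, 37]
COMPARE_OP bool(<=) → 5 vs 37 = True. Stack: [True]
POP_JUMP_IF_FALSE → pop True; no jump. Stack: []
LOAD_CONST → push 11. Stack: [11]
LOAD_FAST a → push 37. Stack: [11, 37]
BINARY_OP // → 11 // 37 = 0. Stack: [0]
STORE_FAST q → q=0. Stack: []
LOAD_CONST → push 3. Stack: [3]
LOAD_FAST a → push 37. Stack: [3, 37]
BINARY_OP + → 3 + 37 = 40. Stack: [40]
STORE_FAST q → q=40. Stack: []
LOAD_FAST q → push 40. Stack: [40]
RETURN_VALUE → return 40.

40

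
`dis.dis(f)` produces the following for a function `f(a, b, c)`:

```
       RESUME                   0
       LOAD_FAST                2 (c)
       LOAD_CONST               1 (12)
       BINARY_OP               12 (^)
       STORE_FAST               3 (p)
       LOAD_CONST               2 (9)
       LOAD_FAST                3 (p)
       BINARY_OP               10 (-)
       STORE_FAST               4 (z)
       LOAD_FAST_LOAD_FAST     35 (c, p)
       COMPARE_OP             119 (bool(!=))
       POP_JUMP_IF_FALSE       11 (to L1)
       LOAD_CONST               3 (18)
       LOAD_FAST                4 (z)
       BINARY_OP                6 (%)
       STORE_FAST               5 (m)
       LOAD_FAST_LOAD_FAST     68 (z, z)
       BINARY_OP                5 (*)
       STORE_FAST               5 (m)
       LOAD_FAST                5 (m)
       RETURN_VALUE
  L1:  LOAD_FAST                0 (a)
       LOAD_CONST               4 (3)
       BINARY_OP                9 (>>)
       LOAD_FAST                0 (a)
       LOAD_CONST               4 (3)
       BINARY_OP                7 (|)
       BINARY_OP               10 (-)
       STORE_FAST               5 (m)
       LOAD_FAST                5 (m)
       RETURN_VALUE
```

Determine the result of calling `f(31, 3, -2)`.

529

LOAD_FAST c → push -2. Stack: [-2]
LOAD_CONST → push 12. Stack: [-2, 12]
BINARY_OP ^ → -2 ^ 12 = -14. Stack: [-14]
STORE_FAST p → p=-14. Stack: []
LOAD_CONST → push 9. Stack: [9]
LOAD_FAST p → push -14. Stack: [9, -14]
BINARY_OP - → 9 - -14 = 23. Stack: [23]
STORE_FAST z → z=23. Stack: []
LOAD_FAST_LOAD_FAST c,p → push -2,-14. Stack: [-2, -14]
COMPARE_OP bool(!=) → -2 vs -14 = True. Stack: [True]
POP_JUMP_IF_FALSE → pop True; no jump. Stack: []
LOAD_CONST → push 18. Stack: [18]
LOAD_FAST z → push 23. Stack: [18, 23]
BINARY_OP % → 18 % 23 = 18. Stack: [18]
STORE_FAST m → m=18. Stack: []
LOAD_FAST_LOAD_FAST z,z → push 23,23. Stack: [23, 23]
BINARY_OP * → 23 * 23 = 529. Stack: [529]
STORE_FAST m → m=529. Stack: []
LOAD_FAST m → push 529. Stack: [529]
RETURN_VALUE → return 529.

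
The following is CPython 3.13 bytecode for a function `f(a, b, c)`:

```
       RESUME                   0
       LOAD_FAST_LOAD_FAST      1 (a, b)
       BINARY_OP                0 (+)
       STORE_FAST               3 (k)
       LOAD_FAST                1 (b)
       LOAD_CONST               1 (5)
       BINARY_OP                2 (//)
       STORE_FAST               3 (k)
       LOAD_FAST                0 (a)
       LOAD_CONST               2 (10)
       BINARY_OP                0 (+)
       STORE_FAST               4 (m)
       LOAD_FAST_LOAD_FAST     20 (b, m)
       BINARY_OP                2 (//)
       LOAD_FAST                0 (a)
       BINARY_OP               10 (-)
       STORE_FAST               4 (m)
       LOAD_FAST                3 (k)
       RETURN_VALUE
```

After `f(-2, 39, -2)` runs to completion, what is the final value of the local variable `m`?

LOAD_FAST_LOAD_FAST a,b → push -2,39. Stack: [-2, 39]
BINARY_OP + → -2 + 39 = 37. Stack: [37]
STORE_FAST k → k=37. Stack: []
LOAD_FAST b → push 39. Stack: [39]
LOAD_CONST → push 5. Stack: [39, 5]
BINARY_OP // → 39 // 5 = 7. Stack: [7]
STORE_FAST k → k=7. Stack: []
LOAD_FAST a → push -2. Stack: [-2]
LOAD_CONST → push 10. Stack: [-2, 10]
BINARY_OP + → -2 + 10 = 8. Stack: [8]
STORE_FAST m → m=8. Stack: []
LOAD_FAST_LOAD_FAST b,m → push 39,8. Stack: [39, 8]
BINARY_OP // → 39 // 8 = 4. Stack: [4]
LOAD_FAST a → push -2. Stack: [4, -2]
BINARY_OP - → 4 - -2 = 6. Stack: [6]
STORE_FAST m → m=6. Stack: []
LOAD_FAST k → push 7. Stack: [7]
RETURN_VALUE → return 7.

6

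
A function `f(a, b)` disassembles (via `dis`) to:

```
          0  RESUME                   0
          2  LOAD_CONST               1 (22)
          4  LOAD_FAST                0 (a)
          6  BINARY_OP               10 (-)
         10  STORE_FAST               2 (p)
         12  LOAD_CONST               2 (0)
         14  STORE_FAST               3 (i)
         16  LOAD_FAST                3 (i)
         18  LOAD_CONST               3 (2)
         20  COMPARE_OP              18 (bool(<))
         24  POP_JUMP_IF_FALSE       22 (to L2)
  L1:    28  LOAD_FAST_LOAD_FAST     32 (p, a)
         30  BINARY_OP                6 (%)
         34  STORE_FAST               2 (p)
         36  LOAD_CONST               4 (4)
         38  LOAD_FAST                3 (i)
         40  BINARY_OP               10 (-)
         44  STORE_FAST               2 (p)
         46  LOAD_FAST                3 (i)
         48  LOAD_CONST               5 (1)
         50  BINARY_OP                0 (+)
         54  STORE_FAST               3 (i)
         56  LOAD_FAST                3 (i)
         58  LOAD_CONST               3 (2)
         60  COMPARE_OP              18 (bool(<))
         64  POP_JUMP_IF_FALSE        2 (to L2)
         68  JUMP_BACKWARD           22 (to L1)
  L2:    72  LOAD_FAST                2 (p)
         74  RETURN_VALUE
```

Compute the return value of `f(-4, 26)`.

3

LOAD_CONST → push 22. Stack: [22]
LOAD_FAST a → push -4. Stack: [22, -4]
BINARY_OP - → 22 - -4 = 26. Stack: [26]
STORE_FAST p → p=26. Stack: []
LOAD_CONST → push 0. Stack: [0]
STORE_FAST i → i=0. Stack: []
LOAD_FAST i → push 0. Stack: [0]
LOAD_CONST → push 2. Stack: [0, 2]
COMPARE_OP bool(<) → 0 vs 2 = True. Stack: [True]
POP_JUMP_IF_FALSE → pop True; no jump. Stack: []
LOAD_FAST_LOAD_FAST p,a → push 26,-4. Stack: [26, -4]
BINARY_OP % → 26 % -4 = -2. Stack: [-2]
STORE_FAST p → p=-2. Stack: []
LOAD_CONST → push 4. Stack: [4]
LOAD_FAST i → push 0. Stack: [4, 0]
BINARY_OP - → 4 - 0 = 4. Stack: [4]
STORE_FAST p → p=4. Stack: []
LOAD_FAST i → push 0. Stack: [0]
LOAD_CONST → push 1. Stack: [0, 1]
BINARY_OP + → 0 + 1 = 1. Stack: [1]
STORE_FAST i → i=1. Stack: []
LOAD_FAST i → push 1. Stack: [1]
LOAD_CONST → push 2. Stack: [1, 2]
COMPARE_OP bool(<) → 1 vs 2 = True. Stack: [True]
POP_JUMP_IF_FALSE → pop True; no jump. Stack: []
LOAD_FAST_LOAD_FAST p,a → push 4,-4. Stack: [4, -4]
BINARY_OP % → 4 % -4 = 0. Stack: [0]
STORE_FAST p → p=0. Stack: []
LOAD_CONST → push 4. Stack: [4]
LOAD_FAST i → push 1. Stack: [4, 1]
BINARY_OP - → 4 - 1 = 3. Stack: [3]
STORE_FAST p → p=3. Stack: []
LOAD_FAST i → push 1. Stack: [1]
LOAD_CONST → push 1. Stack: [1, 1]
BINARY_OP + → 1 + 1 = 2. Stack: [2]
STORE_FAST i → i=2. Stack: []
LOAD_FAST i → push 2. Stack: [2]
LOAD_CONST → push 2. Stack: [2, 2]
COMPARE_OP bool(<) → 2 vs 2 = False. Stack: [False]
POP_JUMP_IF_FALSE → pop False; jump. Stack: []
LOAD_FAST p → push 3. Stack: [3]
RETURN_VALUE → return 3.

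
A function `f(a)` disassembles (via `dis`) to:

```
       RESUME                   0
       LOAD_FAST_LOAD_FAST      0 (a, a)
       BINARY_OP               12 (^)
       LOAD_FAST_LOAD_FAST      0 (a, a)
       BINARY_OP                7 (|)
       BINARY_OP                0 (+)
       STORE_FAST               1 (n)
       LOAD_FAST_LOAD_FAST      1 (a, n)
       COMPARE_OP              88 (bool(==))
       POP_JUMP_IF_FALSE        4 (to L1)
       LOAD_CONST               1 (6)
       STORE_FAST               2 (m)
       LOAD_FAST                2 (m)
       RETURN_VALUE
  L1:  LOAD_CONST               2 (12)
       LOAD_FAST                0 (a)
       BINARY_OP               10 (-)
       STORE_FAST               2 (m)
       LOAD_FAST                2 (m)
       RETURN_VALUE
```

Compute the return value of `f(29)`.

6

LOAD_FAST_LOAD_FAST a,a → push 29,29. Stack: [29, 29]
BINARY_OP ^ → 29 ^ 29 = 0. Stack: [0]
LOAD_FAST_LOAD_FAST a,a → push 29,29. Stack: [0, 29, 29]
BINARY_OP | → 29 | 29 = 29. Stack: [0, 29]
BINARY_OP + → 0 + 29 = 29. Stack: [29]
STORE_FAST n → n=29. Stack: []
LOAD_FAST_LOAD_FAST a,n → push 29,29. Stack: [29, 29]
COMPARE_OP bool(==) → 29 vs 29 = True. Stack: [True]
POP_JUMP_IF_FALSE → pop True; no jump. Stack: []
LOAD_CONST → push 6. Stack: [6]
STORE_FAST m → m=6. Stack: []
LOAD_FAST m → push 6. Stack: [6]
RETURN_VALUE → return 6.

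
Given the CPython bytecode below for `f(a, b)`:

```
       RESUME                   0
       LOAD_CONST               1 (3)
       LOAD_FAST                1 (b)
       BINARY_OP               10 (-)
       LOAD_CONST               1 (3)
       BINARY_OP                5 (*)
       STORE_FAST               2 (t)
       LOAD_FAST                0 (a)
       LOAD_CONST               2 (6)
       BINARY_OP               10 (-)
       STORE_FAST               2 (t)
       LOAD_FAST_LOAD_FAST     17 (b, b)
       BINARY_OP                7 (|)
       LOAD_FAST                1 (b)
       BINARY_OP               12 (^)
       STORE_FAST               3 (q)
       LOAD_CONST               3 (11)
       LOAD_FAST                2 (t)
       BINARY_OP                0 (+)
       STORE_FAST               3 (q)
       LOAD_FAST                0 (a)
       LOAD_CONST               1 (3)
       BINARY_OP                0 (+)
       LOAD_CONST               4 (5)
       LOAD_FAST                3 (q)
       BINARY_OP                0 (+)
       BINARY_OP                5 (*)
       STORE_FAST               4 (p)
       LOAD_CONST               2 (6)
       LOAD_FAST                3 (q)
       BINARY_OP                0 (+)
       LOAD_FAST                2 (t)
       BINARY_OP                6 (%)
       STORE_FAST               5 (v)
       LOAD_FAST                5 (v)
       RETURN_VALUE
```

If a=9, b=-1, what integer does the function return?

LOAD_CONST → push 3. Stack: [3]
LOAD_FAST b → push -1. Stack: [3, -1]
BINARY_OP - → 3 - -1 = 4. Stack: [4]
LOAD_CONST → push 3. Stack: [4, 3]
BINARY_OP * → 4 * 3 = 12. Stack: [12]
STORE_FAST t → t=12. Stack: []
LOAD_FAST a → push 9. Stack: [9]
LOAD_CONST → push 6. Stack: [9, 6]
BINARY_OP - → 9 - 6 = 3. Stack: [3]
STORE_FAST t → t=3. Stack: []
LOAD_FAST_LOAD_FAST b,b → push -1,-1. Stack: [-1, -1]
BINARY_OP | → -1 | -1 = -1. Stack: [-1]
LOAD_FAST b → push -1. Stack: [-1, -1]
BINARY_OP ^ → -1 ^ -1 = 0. Stack: [0]
STORE_FAST q → q=0. Stack: []
LOAD_CONST → push 11. Stack: [11]
LOAD_FAST t → push 3. Stack: [11, 3]
BINARY_OP + → 11 + 3 = 14. Stack: [14]
STORE_FAST q → q=14. Stack: []
LOAD_FAST a → push 9. Stack: [9]
LOAD_CONST → push 3. Stack: [9, 3]
BINARY_OP + → 9 + 3 = 12. Stack: [12]
LOAD_CONST → push 5. Stack: [12, 5]
LOAD_FAST q → push 14. Stack: [12, 5, 14]
BINARY_OP + → 5 + 14 = 19. Stack: [12, 19]
BINARY_OP * → 12 * 19 = 228. Stack: [228]
STORE_FAST p → p=228. Stack: []
LOAD_CONST → push 6. Stack: [6]
LOAD_FAST q → push 14. Stack: [6, 14]
BINARY_OP + → 6 + 14 = 20. Stack: [20]
LOAD_FAST t → push 3. Stack: [20, 3]
BINARY_OP % → 20 % 3 = 2. Stack: [2]
STORE_FAST v → v=2. Stack: []
LOAD_FAST v → push 2. Stack: [2]
RETURN_VALUE → return 2.

2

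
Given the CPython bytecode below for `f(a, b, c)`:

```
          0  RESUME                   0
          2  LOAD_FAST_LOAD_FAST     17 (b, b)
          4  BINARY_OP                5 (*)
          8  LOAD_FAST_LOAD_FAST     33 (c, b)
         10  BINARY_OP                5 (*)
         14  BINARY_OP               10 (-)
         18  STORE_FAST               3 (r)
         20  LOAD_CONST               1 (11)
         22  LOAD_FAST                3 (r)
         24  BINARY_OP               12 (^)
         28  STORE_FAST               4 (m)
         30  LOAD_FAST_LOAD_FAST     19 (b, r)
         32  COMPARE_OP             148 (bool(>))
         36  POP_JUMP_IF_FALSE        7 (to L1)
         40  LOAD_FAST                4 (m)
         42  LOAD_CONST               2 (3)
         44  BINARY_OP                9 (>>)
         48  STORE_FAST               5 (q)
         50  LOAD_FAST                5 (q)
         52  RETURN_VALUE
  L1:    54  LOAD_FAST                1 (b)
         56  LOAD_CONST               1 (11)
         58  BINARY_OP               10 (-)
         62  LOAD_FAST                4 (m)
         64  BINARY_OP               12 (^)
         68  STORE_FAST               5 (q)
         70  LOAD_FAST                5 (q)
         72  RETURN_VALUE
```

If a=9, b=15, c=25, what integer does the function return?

LOAD_FAST_LOAD_FAST b,b → push 15,15. Stack: [15, 15]
BINARY_OP * → 15 * 15 = 225. Stack: [225]
LOAD_FAST_LOAD_FAST c,b → push 25,15. Stack: [225, 25, 15]
BINARY_OP * → 25 * 15 = 375. Stack: [225, 375]
BINARY_OP - → 225 - 375 = -150. Stack: [-150]
STORE_FAST r → r=-150. Stack: []
LOAD_CONST → push 11. Stack: [11]
LOAD_FAST r → push -150. Stack: [11, -150]
BINARY_OP ^ → 11 ^ -150 = -159. Stack: [-159]
STORE_FAST m → m=-159. Stack: []
LOAD_FAST_LOAD_FAST b,r → push 15,-150. Stack: [15, -150]
COMPARE_OP bool(>) → 15 vs -150 = True. Stack: [True]
POP_JUMP_IF_FALSE → pop True; no jump. Stack: []
LOAD_FAST m → push -159. Stack: [-159]
LOAD_CONST → push 3. Stack: [-159, 3]
BINARY_OP >> → -159 >> 3 = -20. Stack: [-20]
STORE_FAST q → q=-20. Stack: []
LOAD_FAST q → push -20. Stack: [-20]
RETURN_VALUE → return -20.

-20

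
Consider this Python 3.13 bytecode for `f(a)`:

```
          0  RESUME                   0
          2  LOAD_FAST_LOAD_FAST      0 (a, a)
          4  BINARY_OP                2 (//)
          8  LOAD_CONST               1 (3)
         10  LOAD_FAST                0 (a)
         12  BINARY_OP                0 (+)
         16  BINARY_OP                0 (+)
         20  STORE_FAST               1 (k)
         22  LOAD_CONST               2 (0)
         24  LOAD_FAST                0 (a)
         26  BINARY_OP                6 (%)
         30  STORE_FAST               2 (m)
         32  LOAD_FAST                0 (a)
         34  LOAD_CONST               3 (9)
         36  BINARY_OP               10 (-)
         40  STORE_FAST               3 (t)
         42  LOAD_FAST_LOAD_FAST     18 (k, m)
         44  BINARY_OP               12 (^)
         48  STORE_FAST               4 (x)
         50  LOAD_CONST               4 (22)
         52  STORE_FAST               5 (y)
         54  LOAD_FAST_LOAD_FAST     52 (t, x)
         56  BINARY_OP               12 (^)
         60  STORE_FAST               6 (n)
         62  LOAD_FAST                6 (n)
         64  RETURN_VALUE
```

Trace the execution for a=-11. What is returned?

21

LOAD_FAST_LOAD_FAST a,a → push -11,-11. Stack: [-11, -11]
BINARY_OP // → -11 // -11 = 1. Stack: [1]
LOAD_CONST → push 3. Stack: [1, 3]
LOAD_FAST a → push -11. Stack: [1, 3, -11]
BINARY_OP + → 3 + -11 = -8. Stack: [1, -8]
BINARY_OP + → 1 + -8 = -7. Stack: [-7]
STORE_FAST k → k=-7. Stack: []
LOAD_CONST → push 0. Stack: [0]
LOAD_FAST a → push -11. Stack: [0, -11]
BINARY_OP % → 0 % -11 = 0. Stack: [0]
STORE_FAST m → m=0. Stack: []
LOAD_FAST a → push -11. Stack: [-11]
LOAD_CONST → push 9. Stack: [-11, 9]
BINARY_OP - → -11 - 9 = -20. Stack: [-20]
STORE_FAST t → t=-20. Stack: []
LOAD_FAST_LOAD_FAST k,m → push -7,0. Stack: [-7, 0]
BINARY_OP ^ → -7 ^ 0 = -7. Stack: [-7]
STORE_FAST x → x=-7. Stack: []
LOAD_CONST → push 22. Stack: [22]
STORE_FAST y → y=22. Stack: []
LOAD_FAST_LOAD_FAST t,x → push -20,-7. Stack: [-20, -7]
BINARY_OP ^ → -20 ^ -7 = 21. Stack: [21]
STORE_FAST n → n=21. Stack: []
LOAD_FAST n → push 21. Stack: [21]
RETURN_VALUE → return 21.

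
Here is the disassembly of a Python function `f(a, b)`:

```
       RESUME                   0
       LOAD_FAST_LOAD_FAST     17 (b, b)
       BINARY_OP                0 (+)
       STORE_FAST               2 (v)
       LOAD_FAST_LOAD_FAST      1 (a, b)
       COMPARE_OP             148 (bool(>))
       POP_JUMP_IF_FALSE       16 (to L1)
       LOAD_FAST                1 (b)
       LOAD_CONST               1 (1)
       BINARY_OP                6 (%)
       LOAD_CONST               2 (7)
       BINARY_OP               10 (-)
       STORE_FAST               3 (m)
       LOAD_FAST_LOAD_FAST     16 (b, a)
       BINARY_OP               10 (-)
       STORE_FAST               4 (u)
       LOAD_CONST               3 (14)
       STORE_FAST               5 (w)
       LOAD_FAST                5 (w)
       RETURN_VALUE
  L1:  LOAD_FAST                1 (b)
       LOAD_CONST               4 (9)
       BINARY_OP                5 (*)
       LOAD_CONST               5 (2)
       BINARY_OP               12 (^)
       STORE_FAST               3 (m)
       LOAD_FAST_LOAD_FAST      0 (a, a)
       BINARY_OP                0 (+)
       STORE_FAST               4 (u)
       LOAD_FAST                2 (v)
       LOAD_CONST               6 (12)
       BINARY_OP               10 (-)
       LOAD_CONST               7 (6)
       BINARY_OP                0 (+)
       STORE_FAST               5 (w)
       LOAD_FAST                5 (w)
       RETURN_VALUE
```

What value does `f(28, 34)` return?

62

LOAD_FAST_LOAD_FAST b,b → push 34,34. Stack: [34, 34]
BINARY_OP + → 34 + 34 = 68. Stack: [68]
STORE_FAST v → v=68. Stack: []
LOAD_FAST_LOAD_FAST a,b → push 28,34. Stack: [28, 34]
COMPARE_OP bool(>) → 28 vs 34 = False. Stack: [False]
POP_JUMP_IF_FALSE → pop False; jump. Stack: []
LOAD_FAST b → push 34. Stack: [34]
LOAD_CONST → push 9. Stack: [34, 9]
BINARY_OP * → 34 * 9 = 306. Stack: [306]
LOAD_CONST → push 2. Stack: [306, 2]
BINARY_OP ^ → 306 ^ 2 = 304. Stack: [304]
STORE_FAST m → m=304. Stack: []
LOAD_FAST_LOAD_FAST a,a → push 28,28. Stack: [28, 28]
BINARY_OP + → 28 + 28 = 56. Stack: [56]
STORE_FAST u → u=56. Stack: []
LOAD_FAST v → push 68. Stack: [68]
LOAD_CONST → push 12. Stack: [68, 12]
BINARY_OP - → 68 - 12 = 56. Stack: [56]
LOAD_CONST → push 6. Stack: [56, 6]
BINARY_OP + → 56 + 6 = 62. Stack: [62]
STORE_FAST w → w=62. Stack: []
LOAD_FAST w → push 62. Stack: [62]
RETURN_VALUE → return 62.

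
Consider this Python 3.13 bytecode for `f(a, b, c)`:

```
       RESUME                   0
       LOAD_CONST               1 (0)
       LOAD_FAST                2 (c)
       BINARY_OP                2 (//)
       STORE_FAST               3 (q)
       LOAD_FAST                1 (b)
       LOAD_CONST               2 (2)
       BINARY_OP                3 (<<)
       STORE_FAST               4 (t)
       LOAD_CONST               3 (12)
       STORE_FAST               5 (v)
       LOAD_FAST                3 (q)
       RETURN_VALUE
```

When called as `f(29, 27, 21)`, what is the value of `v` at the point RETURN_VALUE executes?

LOAD_CONST → push 0. Stack: [0]
LOAD_FAST c → push 21. Stack: [0, 21]
BINARY_OP // → 0 // 21 = 0. Stack: [0]
STORE_FAST q → q=0. Stack: []
LOAD_FAST b → push 27. Stack: [27]
LOAD_CONST → push 2. Stack: [27, 2]
BINARY_OP << → 27 << 2 = 108. Stack: [108]
STORE_FAST t → t=108. Stack: []
LOAD_CONST → push 12. Stack: [12]
STORE_FAST v → v=12. Stack: []
LOAD_FAST q → push 0. Stack: [0]
RETURN_VALUE → return 0.

12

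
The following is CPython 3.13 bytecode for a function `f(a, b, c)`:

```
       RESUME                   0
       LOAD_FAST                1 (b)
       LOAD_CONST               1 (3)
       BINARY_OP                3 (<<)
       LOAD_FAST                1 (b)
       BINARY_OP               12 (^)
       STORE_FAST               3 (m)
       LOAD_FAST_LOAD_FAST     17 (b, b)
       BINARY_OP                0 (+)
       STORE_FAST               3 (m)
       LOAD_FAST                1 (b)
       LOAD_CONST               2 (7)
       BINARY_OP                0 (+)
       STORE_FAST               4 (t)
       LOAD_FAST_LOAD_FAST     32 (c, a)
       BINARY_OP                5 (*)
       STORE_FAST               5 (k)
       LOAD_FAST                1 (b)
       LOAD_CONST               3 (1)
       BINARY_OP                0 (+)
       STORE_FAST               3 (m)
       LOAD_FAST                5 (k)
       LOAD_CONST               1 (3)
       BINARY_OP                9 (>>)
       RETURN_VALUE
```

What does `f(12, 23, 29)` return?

43

LOAD_FAST b → push 23. Stack: [23]
LOAD_CONST → push 3. Stack: [23, 3]
BINARY_OP << → 23 << 3 = 184. Stack: [184]
LOAD_FAST b → push 23. Stack: [184, 23]
BINARY_OP ^ → 184 ^ 23 = 175. Stack: [175]
STORE_FAST m → m=175. Stack: []
LOAD_FAST_LOAD_FAST b,b → push 23,23. Stack: [23, 23]
BINARY_OP + → 23 + 23 = 46. Stack: [46]
STORE_FAST m → m=46. Stack: []
LOAD_FAST b → push 23. Stack: [23]
LOAD_CONST → push 7. Stack: [23, 7]
BINARY_OP + → 23 + 7 = 30. Stack: [30]
STORE_FAST t → t=30. Stack: []
LOAD_FAST_LOAD_FAST c,a → push 29,12. Stack: [29, 12]
BINARY_OP * → 29 * 12 = 348. Stack: [348]
STORE_FAST k → k=348. Stack: []
LOAD_FAST b → push 23. Stack: [23]
LOAD_CONST → push 1. Stack: [23, 1]
BINARY_OP + → 23 + 1 = 24. Stack: [24]
STORE_FAST m → m=24. Stack: []
LOAD_FAST k → push 348. Stack: [348]
LOAD_CONST → push 3. Stack: [348, 3]
BINARY_OP >> → 348 >> 3 = 43. Stack: [43]
RETURN_VALUE → return 43.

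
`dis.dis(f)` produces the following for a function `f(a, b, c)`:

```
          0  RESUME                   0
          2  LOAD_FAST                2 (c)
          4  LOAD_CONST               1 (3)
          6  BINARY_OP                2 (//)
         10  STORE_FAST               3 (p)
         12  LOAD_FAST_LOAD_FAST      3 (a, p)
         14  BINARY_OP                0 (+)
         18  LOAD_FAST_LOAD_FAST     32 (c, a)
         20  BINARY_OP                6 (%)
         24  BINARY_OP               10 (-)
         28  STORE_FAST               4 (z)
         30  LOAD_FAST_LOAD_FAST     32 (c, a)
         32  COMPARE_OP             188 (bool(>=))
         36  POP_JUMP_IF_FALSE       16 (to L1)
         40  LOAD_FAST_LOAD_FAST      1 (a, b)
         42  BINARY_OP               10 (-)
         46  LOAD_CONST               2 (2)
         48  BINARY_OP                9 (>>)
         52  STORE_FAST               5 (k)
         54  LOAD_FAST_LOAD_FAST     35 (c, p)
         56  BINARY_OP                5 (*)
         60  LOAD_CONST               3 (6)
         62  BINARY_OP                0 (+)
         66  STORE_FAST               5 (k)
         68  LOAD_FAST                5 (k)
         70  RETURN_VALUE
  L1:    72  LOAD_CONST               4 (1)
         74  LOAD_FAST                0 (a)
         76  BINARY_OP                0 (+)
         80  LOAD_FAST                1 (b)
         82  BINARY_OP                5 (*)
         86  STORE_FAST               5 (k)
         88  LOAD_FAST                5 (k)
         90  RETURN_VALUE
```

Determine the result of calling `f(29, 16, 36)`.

LOAD_FAST c → push 36. Stack: [36]
LOAD_CONST → push 3. Stack: [36, 3]
BINARY_OP // → 36 // 3 = 12. Stack: [12]
STORE_FAST p → p=12. Stack: []
LOAD_FAST_LOAD_FAST a,p → push 29,12. Stack: [29, 12]
BINARY_OP + → 29 + 12 = 41. Stack: [41]
LOAD_FAST_LOAD_FAST c,a → push 36,29. Stack: [41, 36, 29]
BINARY_OP % → 36 % 29 = 7. Stack: [41, 7]
BINARY_OP - → 41 - 7 = 34. Stack: [34]
STORE_FAST z → z=34. Stack: []
LOAD_FAST_LOAD_FAST c,a → push 36,29. Stack: [36, 29]
COMPARE_OP bool(>=) → 36 vs 29 = True. Stack: [True]
POP_JUMP_IF_FALSE → pop True; no jump. Stack: []
LOAD_FAST_LOAD_FAST a,b → push 29,16. Stack: [29, 16]
BINARY_OP - → 29 - 16 = 13. Stack: [13]
LOAD_CONST → push 2. Stack: [13, 2]
BINARY_OP >> → 13 >> 2 = 3. Stack: [3]
STORE_FAST k → k=3. Stack: []
LOAD_FAST_LOAD_FAST c,p → push 36,12. Stack: [36, 12]
BINARY_OP * → 36 * 12 = 432. Stack: [432]
LOAD_CONST → push 6. Stack: [432, 6]
BINARY_OP + → 432 + 6 = 438. Stack: [438]
STORE_FAST k → k=438. Stack: []
LOAD_FAST k → push 438. Stack: [438]
RETURN_VALUE → return 438.

438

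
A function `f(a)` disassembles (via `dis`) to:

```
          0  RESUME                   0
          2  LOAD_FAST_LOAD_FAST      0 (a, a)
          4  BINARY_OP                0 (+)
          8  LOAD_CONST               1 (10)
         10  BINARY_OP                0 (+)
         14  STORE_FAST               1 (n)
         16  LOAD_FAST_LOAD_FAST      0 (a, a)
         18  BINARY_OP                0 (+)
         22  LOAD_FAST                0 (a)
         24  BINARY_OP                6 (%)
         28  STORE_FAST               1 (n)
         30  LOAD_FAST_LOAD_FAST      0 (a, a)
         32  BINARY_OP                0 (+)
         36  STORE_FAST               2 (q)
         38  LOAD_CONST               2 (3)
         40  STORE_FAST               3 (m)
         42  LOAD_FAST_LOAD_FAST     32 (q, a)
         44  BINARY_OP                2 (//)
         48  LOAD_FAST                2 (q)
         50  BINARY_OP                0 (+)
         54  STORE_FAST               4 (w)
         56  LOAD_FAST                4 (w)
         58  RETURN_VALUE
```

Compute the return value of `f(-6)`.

-10

LOAD_FAST_LOAD_FAST a,a → push -6,-6. Stack: [-6, -6]
BINARY_OP + → -6 + -6 = -12. Stack: [-12]
LOAD_CONST → push 10. Stack: [-12, 10]
BINARY_OP + → -12 + 10 = -2. Stack: [-2]
STORE_FAST n → n=-2. Stack: []
LOAD_FAST_LOAD_FAST a,a → push -6,-6. Stack: [-6, -6]
BINARY_OP + → -6 + -6 = -12. Stack: [-12]
LOAD_FAST a → push -6. Stack: [-12, -6]
BINARY_OP % → -12 % -6 = 0. Stack: [0]
STORE_FAST n → n=0. Stack: []
LOAD_FAST_LOAD_FAST a,a → push -6,-6. Stack: [-6, -6]
BINARY_OP + → -6 + -6 = -12. Stack: [-12]
STORE_FAST q → q=-12. Stack: []
LOAD_CONST → push 3. Stack: [3]
STORE_FAST m → m=3. Stack: []
LOAD_FAST_LOAD_FAST q,a → push -12,-6. Stack: [-12, -6]
BINARY_OP // → -12 // -6 = 2. Stack: [2]
LOAD_FAST q → push -12. Stack: [2, -12]
BINARY_OP + → 2 + -12 = -10. Stack: [-10]
STORE_FAST w → w=-10. Stack: []
LOAD_FAST w → push -10. Stack: [-10]
RETURN_VALUE → return -10.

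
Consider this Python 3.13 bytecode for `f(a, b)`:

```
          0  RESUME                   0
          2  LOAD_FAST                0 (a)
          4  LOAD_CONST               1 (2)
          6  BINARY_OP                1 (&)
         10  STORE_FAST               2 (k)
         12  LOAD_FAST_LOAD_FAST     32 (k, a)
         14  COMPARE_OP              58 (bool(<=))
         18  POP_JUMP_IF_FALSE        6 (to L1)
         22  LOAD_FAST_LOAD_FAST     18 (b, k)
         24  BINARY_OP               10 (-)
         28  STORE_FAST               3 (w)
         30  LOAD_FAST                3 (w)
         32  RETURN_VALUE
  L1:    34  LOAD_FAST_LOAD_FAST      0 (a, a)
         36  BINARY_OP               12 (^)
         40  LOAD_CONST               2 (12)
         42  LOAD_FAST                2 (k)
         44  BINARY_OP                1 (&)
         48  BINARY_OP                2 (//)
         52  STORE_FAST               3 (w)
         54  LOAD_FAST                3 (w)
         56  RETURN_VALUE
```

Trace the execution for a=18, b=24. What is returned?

LOAD_FAST a → push 18. Stack: [18]
LOAD_CONST → push 2. Stack: [18, 2]
BINARY_OP & → 18 & 2 = 2. Stack: [2]
STORE_FAST k → k=2. Stack: []
LOAD_FAST_LOAD_FAST k,a → push 2,18. Stack: [2, 18]
COMPARE_OP bool(<=) → 2 vs 18 = True. Stack: [True]
POP_JUMP_IF_FALSE → pop True; no jump. Stack: []
LOAD_FAST_LOAD_FAST b,k → push 24,2. Stack: [24, 2]
BINARY_OP - → 24 - 2 = 22. Stack: [22]
STORE_FAST w → w=22. Stack: []
LOAD_FAST w → push 22. Stack: [22]
RETURN_VALUE → return 22.

22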